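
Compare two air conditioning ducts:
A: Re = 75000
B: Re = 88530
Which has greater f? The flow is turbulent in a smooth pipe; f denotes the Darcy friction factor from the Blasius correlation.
f(A) = 0.0191, f(B) = 0.01832. Answer: A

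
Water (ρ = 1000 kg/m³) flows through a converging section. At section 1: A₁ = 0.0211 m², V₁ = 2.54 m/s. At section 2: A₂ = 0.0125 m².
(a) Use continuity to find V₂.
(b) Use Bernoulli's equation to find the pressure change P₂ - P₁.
(a) Continuity: A₁V₁=A₂V₂ -> V₂=A₁V₁/A₂=0.0211*2.54/0.0125=4.29 m/s
(b) Bernoulli: P₂-P₁=0.5*rho*(V₁^2-V₂^2)/1000=0.5*1000*(2.54^2-4.29^2)/1000=-5.976 kPa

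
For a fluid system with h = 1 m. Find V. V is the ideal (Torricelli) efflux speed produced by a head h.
Formula: V = \sqrt{2 g h}
V = √(2·9.81·1) = 4.429 m/s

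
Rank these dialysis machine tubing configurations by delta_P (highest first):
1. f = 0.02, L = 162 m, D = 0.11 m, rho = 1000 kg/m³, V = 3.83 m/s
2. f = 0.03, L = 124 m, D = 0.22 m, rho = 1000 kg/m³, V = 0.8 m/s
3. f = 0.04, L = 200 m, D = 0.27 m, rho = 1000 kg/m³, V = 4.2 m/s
Case 1: delta_P = 216 kPa
Case 2: delta_P = 5.411 kPa
Case 3: delta_P = 261.3 kPa
Ranking (highest first): 3, 1, 2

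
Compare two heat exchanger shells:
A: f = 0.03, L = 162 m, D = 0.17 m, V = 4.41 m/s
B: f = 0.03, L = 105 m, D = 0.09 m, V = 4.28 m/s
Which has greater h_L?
h_L(A) = 28.34 m, h_L(B) = 32.68 m. Answer: B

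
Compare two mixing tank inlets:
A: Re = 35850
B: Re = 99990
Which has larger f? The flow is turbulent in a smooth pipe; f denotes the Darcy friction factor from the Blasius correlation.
f(A) = 0.02296, f(B) = 0.01777. Answer: A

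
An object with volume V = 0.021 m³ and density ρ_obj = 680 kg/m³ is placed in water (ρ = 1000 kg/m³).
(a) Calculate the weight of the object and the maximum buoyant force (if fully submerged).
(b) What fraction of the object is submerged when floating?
(a) W=rho_obj*g*V=680*9.81*0.021=140.1 N; F_B(max)=rho*g*V=1000*9.81*0.021=206.0 N
(b) Floating fraction=rho_obj/rho=680/1000=0.680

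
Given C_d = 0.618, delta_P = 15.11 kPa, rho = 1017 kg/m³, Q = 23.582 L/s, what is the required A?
Formula: Q = C_d A \sqrt{\frac{2 \Delta P}{\rho}}
Substituting knowns: 23.582 = 0.618·A·√(2·(15.11·1000)/1017)·1000
Solving for A: A = (23.582/1000)/(0.618·√(2·(15.11·1000)/1017)) = 0.007 m²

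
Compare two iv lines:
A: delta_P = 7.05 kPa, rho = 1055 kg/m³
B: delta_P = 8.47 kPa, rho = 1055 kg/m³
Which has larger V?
V(A) = 3.656 m/s, V(B) = 4.007 m/s. Answer: B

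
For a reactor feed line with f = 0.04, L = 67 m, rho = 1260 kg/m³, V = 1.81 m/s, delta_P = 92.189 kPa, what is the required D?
Formula: \Delta P = f \frac{L}{D} \frac{\rho V^2}{2}
Substituting knowns: 92.189 = 0.04·(67/D)·0.5·1260·1.81²/1000
Solving for D: D = 0.04·67·0.5·1260·1.81²/(92.189·1000) = 0.06 m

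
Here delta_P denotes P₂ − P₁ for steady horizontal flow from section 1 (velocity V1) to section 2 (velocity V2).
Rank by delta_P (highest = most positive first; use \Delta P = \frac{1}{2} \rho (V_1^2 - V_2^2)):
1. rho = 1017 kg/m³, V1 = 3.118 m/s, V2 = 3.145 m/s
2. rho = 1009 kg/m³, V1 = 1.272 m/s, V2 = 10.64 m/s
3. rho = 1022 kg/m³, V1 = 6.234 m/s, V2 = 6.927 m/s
Case 1: delta_P = -0.08599 kPa
Case 2: delta_P = -56.3 kPa
Case 3: delta_P = -4.661 kPa
Ranking (highest first): 1, 3, 2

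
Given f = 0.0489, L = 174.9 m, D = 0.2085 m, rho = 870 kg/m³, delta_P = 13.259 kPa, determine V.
Formula: \Delta P = f \frac{L}{D} \frac{\rho V^2}{2}
Substituting knowns: 13.259 = 0.0489·(174.9/0.2085)·0.5·870·V²/1000
Solving for V: V = √((13.259·1000)/(0.0489·(174.9/0.2085)·0.5·870)) = 0.862 m/s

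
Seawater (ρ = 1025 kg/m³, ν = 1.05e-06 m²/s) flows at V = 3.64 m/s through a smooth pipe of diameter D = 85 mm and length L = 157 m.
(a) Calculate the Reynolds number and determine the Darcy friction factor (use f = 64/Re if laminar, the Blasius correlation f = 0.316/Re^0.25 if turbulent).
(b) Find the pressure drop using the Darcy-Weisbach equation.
(a) Re = V·D/ν = 3.64·0.085/1.05e-06 = 294670 → turbulent (Re > 4000); f = 0.316/Re^0.25 = 0.316/294670^0.25 = 0.013563 (Blasius is strictly valid for Re ≲ 1e5; used here as the smooth-pipe estimate the problem specifies)
(b) Darcy-Weisbach: ΔP = f·(L/D)·½ρV²/1000 = 0.013563·(157/0.085)·½·1025·3.64²/1000 = 170.1 kPa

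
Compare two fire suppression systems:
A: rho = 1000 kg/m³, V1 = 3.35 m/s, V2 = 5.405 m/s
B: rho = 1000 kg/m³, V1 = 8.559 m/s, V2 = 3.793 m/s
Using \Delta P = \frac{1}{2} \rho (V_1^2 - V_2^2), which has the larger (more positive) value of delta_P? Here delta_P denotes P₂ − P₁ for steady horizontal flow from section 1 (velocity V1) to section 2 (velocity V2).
delta_P(A) = -8.996 kPa, delta_P(B) = 29.43 kPa. Answer: B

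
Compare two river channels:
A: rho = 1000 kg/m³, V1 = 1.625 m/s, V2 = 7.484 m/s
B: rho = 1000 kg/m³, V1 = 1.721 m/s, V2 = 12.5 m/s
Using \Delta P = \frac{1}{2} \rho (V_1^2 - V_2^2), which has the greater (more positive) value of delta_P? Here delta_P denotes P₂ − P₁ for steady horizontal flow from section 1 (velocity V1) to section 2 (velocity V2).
delta_P(A) = -26.68 kPa, delta_P(B) = -76.64 kPa. Answer: A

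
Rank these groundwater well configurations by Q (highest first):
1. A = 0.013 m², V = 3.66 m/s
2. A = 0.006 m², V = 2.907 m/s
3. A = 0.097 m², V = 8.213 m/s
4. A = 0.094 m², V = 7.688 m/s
Case 1: Q = 47.58 L/s
Case 2: Q = 17.44 L/s
Case 3: Q = 796.7 L/s
Case 4: Q = 722.7 L/s
Ranking (highest first): 3, 4, 1, 2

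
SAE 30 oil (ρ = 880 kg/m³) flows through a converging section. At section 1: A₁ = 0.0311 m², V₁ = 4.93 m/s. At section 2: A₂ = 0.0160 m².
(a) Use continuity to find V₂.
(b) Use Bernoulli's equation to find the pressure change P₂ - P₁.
(a) Continuity: A₁V₁=A₂V₂ -> V₂=A₁V₁/A₂=0.0311*4.93/0.0160=9.58 m/s
(b) Bernoulli: P₂-P₁=0.5*rho*(V₁^2-V₂^2)/1000=0.5*880*(4.93^2-9.58^2)/1000=-29.69 kPa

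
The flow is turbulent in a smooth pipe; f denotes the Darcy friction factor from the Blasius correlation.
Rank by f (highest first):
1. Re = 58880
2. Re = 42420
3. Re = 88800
Case 1: f = 0.02029
Case 2: f = 0.02202
Case 3: f = 0.01831
Ranking (highest first): 2, 1, 3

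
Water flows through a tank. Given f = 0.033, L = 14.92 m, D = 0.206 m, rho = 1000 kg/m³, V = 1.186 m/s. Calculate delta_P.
Formula: \Delta P = f \frac{L}{D} \frac{\rho V^2}{2}
delta_P = 0.033·(14.92/0.206)·0.5·1000·1.186²/1000 = 1.681 kPa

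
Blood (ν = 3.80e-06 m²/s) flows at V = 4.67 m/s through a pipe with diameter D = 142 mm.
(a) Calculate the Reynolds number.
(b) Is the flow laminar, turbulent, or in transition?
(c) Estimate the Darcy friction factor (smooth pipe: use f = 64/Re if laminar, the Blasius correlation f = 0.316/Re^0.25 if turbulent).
(a) Re = V·D/ν = 4.67·0.142/3.80e-06 = 174510
(b) Flow regime: turbulent (Re > 4000)
(c) Friction factor: f = 0.316/Re^0.25 = 0.316/174510^0.25 = 0.01546 (Blasius is strictly valid for Re ≲ 1e5; used here as the smooth-pipe estimate the problem specifies)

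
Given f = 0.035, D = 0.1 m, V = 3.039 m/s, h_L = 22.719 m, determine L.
Formula: h_L = f \frac{L}{D} \frac{V^2}{2g}
Substituting knowns: 22.719 = 0.035·(L/0.1)·3.039²/(2·9.81)
Solving for L: L = 22.719·2·9.81·0.1/(0.035·3.039²) = 137.9 m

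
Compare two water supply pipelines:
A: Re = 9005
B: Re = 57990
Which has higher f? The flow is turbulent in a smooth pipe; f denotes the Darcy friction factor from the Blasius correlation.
f(A) = 0.03244, f(B) = 0.02036. Answer: A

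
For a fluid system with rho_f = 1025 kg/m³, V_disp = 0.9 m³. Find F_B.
Formula: F_B = \rho_f g V_{disp}
F_B = 1025·9.81·0.9 = 9050 N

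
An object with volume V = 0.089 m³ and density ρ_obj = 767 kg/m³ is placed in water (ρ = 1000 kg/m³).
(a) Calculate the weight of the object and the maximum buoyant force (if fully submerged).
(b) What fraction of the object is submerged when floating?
(a) W=rho_obj*g*V=767*9.81*0.089=669.7 N; F_B(max)=rho*g*V=1000*9.81*0.089=873.1 N
(b) Floating fraction=rho_obj/rho=767/1000=0.767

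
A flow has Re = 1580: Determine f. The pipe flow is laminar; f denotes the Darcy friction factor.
Formula: f = \frac{64}{Re}
f = 64/1580 = 0.04051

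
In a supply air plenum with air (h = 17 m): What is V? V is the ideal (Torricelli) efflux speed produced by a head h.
Formula: V = \sqrt{2 g h}
V = √(2·9.81·17) = 18.26 m/s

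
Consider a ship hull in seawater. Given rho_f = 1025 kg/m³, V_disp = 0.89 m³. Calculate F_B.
Formula: F_B = \rho_f g V_{disp}
F_B = 1025·9.81·0.89 = 8949 N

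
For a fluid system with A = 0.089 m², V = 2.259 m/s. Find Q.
Formula: Q = A V
Q = 0.089·2.259·1000 = 201.1 L/s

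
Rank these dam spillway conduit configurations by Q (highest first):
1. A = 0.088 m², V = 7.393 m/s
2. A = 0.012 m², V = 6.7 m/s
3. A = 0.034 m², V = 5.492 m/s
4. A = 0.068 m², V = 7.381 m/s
Case 1: Q = 650.6 L/s
Case 2: Q = 80.4 L/s
Case 3: Q = 186.7 L/s
Case 4: Q = 501.9 L/s
Ranking (highest first): 1, 4, 3, 2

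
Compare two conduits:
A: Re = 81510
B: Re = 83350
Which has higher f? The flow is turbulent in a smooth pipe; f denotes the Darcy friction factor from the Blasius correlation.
f(A) = 0.0187, f(B) = 0.0186. Answer: A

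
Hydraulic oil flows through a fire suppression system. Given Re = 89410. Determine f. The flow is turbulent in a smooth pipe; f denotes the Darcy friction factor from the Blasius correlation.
Formula: f = \frac{0.316}{Re^{0.25}}
f = 0.316/89410^0.25 = 0.01827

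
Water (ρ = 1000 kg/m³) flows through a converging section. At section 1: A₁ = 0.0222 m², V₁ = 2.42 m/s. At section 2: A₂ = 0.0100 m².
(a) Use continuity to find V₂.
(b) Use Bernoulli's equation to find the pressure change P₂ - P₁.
(a) Continuity: A₁V₁=A₂V₂ -> V₂=A₁V₁/A₂=0.0222*2.42/0.0100=5.37 m/s
(b) Bernoulli: P₂-P₁=0.5*rho*(V₁^2-V₂^2)/1000=0.5*1000*(2.42^2-5.37^2)/1000=-11.49 kPa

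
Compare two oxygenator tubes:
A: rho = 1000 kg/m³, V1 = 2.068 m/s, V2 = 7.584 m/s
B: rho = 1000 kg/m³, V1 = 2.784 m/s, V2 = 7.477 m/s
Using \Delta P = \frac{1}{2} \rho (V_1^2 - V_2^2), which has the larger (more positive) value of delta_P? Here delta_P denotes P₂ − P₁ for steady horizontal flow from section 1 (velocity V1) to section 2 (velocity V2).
delta_P(A) = -26.62 kPa, delta_P(B) = -24.08 kPa. Answer: B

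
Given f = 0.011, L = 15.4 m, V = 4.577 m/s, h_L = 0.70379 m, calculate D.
Formula: h_L = f \frac{L}{D} \frac{V^2}{2g}
Substituting knowns: 0.70379 = 0.011·(15.4/D)·4.577²/(2·9.81)
Solving for D: D = 0.011·15.4·4.577²/(2·9.81·0.70379) = 0.257 m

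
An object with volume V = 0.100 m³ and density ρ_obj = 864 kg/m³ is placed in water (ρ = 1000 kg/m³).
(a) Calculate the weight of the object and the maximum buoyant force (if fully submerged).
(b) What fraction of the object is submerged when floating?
(a) W=rho_obj*g*V=864*9.81*0.100=847.6 N; F_B(max)=rho*g*V=1000*9.81*0.100=981.0 N
(b) Floating fraction=rho_obj/rho=864/1000=0.864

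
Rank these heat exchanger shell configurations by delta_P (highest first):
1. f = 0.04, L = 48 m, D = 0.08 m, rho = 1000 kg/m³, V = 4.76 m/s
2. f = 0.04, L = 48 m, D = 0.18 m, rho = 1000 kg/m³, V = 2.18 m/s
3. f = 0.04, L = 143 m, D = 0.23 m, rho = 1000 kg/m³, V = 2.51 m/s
Case 1: delta_P = 271.9 kPa
Case 2: delta_P = 25.35 kPa
Case 3: delta_P = 78.34 kPa
Ranking (highest first): 1, 3, 2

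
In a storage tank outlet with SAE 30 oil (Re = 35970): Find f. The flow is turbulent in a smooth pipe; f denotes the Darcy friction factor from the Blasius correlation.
Formula: f = \frac{0.316}{Re^{0.25}}
f = 0.316/35970^0.25 = 0.02295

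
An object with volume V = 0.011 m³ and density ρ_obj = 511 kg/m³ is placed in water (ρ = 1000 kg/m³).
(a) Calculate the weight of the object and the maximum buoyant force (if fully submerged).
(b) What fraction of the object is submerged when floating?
(a) W=rho_obj*g*V=511*9.81*0.011=55.1 N; F_B(max)=rho*g*V=1000*9.81*0.011=107.9 N
(b) Floating fraction=rho_obj/rho=511/1000=0.511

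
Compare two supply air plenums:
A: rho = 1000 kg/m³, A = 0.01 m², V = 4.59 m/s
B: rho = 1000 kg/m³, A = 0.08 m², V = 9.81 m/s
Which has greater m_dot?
m_dot(A) = 45.9 kg/s, m_dot(B) = 784.8 kg/s. Answer: B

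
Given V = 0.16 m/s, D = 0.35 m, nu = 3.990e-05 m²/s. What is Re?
Formula: Re = \frac{V D}{\nu}
Re = 0.16·0.35/3.990e-05 = 1404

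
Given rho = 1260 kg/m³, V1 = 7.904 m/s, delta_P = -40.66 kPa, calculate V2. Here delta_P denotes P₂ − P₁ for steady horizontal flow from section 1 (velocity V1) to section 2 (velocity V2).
Formula: \Delta P = \frac{1}{2} \rho (V_1^2 - V_2^2)
Substituting knowns: -40.66 = 0.5·1260·(7.904² − V2²)/1000
Solving for V2: V2 = √(7.904² − 2·(-40.66·1000)/1260) = 11.27 m/s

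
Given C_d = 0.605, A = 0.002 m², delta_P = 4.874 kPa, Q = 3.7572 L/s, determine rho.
Formula: Q = C_d A \sqrt{\frac{2 \Delta P}{\rho}}
Substituting knowns: 3.7572 = 0.605·0.002·√(2·(4.874·1000)/rho)·1000
Solving for rho: rho = 2·(4.874·1000)/((3.7572/1000)/(0.605·0.002))² = 1011 kg/m³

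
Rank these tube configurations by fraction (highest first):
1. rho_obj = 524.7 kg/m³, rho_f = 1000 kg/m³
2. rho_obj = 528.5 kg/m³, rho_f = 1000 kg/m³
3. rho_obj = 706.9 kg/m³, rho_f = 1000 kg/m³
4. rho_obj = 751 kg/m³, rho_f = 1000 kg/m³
Case 1: fraction = 0.5247
Case 2: fraction = 0.5285
Case 3: fraction = 0.7069
Case 4: fraction = 0.751
Ranking (highest first): 4, 3, 2, 1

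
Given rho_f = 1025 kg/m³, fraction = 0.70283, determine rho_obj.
Formula: f_{sub} = \frac{\rho_{obj}}{\rho_f}
Substituting knowns: 0.70283 = rho_obj/1025
Solving for rho_obj: rho_obj = 0.70283·1025 = 720.4 kg/m³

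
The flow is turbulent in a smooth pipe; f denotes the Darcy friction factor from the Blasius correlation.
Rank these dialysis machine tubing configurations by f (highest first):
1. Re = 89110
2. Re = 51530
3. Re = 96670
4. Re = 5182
Case 1: f = 0.01829
Case 2: f = 0.02097
Case 3: f = 0.01792
Case 4: f = 0.03724
Ranking (highest first): 4, 2, 1, 3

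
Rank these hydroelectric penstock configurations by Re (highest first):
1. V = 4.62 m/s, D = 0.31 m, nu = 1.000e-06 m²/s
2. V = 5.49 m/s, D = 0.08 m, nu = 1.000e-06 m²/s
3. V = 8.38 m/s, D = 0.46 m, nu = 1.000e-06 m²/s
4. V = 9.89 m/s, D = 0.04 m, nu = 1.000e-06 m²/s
Case 1: Re = 1.432e+06
Case 2: Re = 439200
Case 3: Re = 3.855e+06
Case 4: Re = 395600
Ranking (highest first): 3, 1, 2, 4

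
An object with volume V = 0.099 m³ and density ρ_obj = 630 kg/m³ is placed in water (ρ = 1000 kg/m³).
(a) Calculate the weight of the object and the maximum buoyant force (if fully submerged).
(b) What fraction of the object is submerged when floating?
(a) W=rho_obj*g*V=630*9.81*0.099=611.8 N; F_B(max)=rho*g*V=1000*9.81*0.099=971.2 N
(b) Floating fraction=rho_obj/rho=630/1000=0.630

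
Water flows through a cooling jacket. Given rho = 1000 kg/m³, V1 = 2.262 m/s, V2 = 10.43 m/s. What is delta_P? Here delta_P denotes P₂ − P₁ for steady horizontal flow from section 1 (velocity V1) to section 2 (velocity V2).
Formula: \Delta P = \frac{1}{2} \rho (V_1^2 - V_2^2)
delta_P = 0.5·1000·(2.262² − 10.43²)/1000 = -51.83 kPa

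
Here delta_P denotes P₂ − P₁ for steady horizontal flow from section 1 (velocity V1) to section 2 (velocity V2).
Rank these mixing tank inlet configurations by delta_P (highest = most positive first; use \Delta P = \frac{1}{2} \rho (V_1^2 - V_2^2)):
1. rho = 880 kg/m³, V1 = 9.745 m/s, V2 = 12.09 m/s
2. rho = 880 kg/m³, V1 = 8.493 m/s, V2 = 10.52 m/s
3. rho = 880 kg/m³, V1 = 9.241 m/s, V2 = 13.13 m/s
Case 1: delta_P = -22.53 kPa
Case 2: delta_P = -16.96 kPa
Case 3: delta_P = -38.28 kPa
Ranking (highest first): 2, 1, 3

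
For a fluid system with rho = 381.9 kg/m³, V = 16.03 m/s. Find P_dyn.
Formula: P_{dyn} = \frac{1}{2} \rho V^2
P_dyn = 0.5·381.9·16.03²/1000 = 49.07 kPa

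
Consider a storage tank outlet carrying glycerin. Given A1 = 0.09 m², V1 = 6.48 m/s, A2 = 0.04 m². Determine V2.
Formula: V_2 = \frac{A_1 V_1}{A_2}
V2 = 0.09·6.48/0.04 = 14.58 m/s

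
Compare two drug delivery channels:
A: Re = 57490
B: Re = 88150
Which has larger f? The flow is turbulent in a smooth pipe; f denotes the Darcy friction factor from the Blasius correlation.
f(A) = 0.02041, f(B) = 0.01834. Answer: A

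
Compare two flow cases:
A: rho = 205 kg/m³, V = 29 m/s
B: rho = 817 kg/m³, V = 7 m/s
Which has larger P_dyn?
P_dyn(A) = 86.2 kPa, P_dyn(B) = 20.02 kPa. Answer: A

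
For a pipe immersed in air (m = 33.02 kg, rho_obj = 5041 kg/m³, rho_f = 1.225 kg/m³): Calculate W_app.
Formula: W_{app} = mg\left(1 - \frac{\rho_f}{\rho_{obj}}\right)
W_app = 33.02·9.81·(1 − 1.225/5041) = 323.8 N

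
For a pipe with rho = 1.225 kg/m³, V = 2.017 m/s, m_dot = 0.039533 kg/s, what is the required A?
Formula: \dot{m} = \rho A V
Substituting knowns: 0.039533 = 1.225·A·2.017
Solving for A: A = 0.039533/(1.225·2.017) = 0.016 m²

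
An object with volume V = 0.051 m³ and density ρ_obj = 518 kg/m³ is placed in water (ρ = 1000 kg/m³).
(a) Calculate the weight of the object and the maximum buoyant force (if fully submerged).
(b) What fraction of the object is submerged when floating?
(a) W=rho_obj*g*V=518*9.81*0.051=259.2 N; F_B(max)=rho*g*V=1000*9.81*0.051=500.3 N
(b) Floating fraction=rho_obj/rho=518/1000=0.518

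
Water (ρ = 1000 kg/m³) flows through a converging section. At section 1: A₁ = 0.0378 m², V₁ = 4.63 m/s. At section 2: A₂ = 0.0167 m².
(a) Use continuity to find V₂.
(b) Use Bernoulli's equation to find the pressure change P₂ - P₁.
(a) Continuity: A₁V₁=A₂V₂ -> V₂=A₁V₁/A₂=0.0378*4.63/0.0167=10.48 m/s
(b) Bernoulli: P₂-P₁=0.5*rho*(V₁^2-V₂^2)/1000=0.5*1000*(4.63^2-10.48^2)/1000=-44.2 kPa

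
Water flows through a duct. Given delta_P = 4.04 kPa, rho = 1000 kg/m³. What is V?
Formula: V = \sqrt{\frac{2 \Delta P}{\rho}}
V = √(2·(4.04·1000)/1000) = 2.843 m/s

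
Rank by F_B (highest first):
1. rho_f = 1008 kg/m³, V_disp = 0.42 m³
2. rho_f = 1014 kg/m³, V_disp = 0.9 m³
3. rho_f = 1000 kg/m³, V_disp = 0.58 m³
Case 1: F_B = 4153 N
Case 2: F_B = 8953 N
Case 3: F_B = 5690 N
Ranking (highest first): 2, 3, 1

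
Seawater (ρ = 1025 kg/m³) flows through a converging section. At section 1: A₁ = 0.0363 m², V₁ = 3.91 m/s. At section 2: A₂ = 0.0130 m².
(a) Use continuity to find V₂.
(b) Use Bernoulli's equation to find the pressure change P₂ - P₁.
(a) Continuity: A₁V₁=A₂V₂ -> V₂=A₁V₁/A₂=0.0363*3.91/0.0130=10.92 m/s
(b) Bernoulli: P₂-P₁=0.5*rho*(V₁^2-V₂^2)/1000=0.5*1025*(3.91^2-10.92^2)/1000=-53.28 kPa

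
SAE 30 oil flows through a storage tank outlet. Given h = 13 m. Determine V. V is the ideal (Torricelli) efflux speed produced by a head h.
Formula: V = \sqrt{2 g h}
V = √(2·9.81·13) = 15.97 m/s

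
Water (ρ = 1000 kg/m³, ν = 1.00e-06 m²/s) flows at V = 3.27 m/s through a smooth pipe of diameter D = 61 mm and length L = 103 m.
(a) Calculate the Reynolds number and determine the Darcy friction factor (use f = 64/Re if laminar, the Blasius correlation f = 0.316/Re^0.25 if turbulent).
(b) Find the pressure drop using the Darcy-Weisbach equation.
(a) Re = V·D/ν = 3.27·0.061/1.00e-06 = 199470 → turbulent (Re > 4000); f = 0.316/Re^0.25 = 0.316/199470^0.25 = 0.014953 (Blasius is strictly valid for Re ≲ 1e5; used here as the smooth-pipe estimate the problem specifies)
(b) Darcy-Weisbach: ΔP = f·(L/D)·½ρV²/1000 = 0.014953·(103/0.061)·½·1000·3.27²/1000 = 135 kPa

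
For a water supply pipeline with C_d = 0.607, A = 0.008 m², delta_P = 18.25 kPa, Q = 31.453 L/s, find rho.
Formula: Q = C_d A \sqrt{\frac{2 \Delta P}{\rho}}
Substituting knowns: 31.453 = 0.607·0.008·√(2·(18.25·1000)/rho)·1000
Solving for rho: rho = 2·(18.25·1000)/((31.453/1000)/(0.607·0.008))² = 870 kg/m³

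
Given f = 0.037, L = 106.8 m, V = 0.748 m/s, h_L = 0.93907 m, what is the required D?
Formula: h_L = f \frac{L}{D} \frac{V^2}{2g}
Substituting knowns: 0.93907 = 0.037·(106.8/D)·0.748²/(2·9.81)
Solving for D: D = 0.037·106.8·0.748²/(2·9.81·0.93907) = 0.12 m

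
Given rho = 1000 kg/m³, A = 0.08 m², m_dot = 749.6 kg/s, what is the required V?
Formula: \dot{m} = \rho A V
Substituting knowns: 749.6 = 1000·0.08·V
Solving for V: V = 749.6/(1000·0.08) = 9.37 m/s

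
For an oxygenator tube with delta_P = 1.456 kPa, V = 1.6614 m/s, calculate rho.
Formula: V = \sqrt{\frac{2 \Delta P}{\rho}}
Substituting knowns: 1.6614 = √(2·(1.456·1000)/rho)
Solving for rho: rho = 2·(1.456·1000)/1.6614² = 1055 kg/m³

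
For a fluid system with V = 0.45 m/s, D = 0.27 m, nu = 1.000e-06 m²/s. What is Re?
Formula: Re = \frac{V D}{\nu}
Re = 0.45·0.27/1.000e-06 = 121500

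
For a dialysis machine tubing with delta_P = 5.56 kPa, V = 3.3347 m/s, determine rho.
Formula: V = \sqrt{\frac{2 \Delta P}{\rho}}
Substituting knowns: 3.3347 = √(2·(5.56·1000)/rho)
Solving for rho: rho = 2·(5.56·1000)/3.3347² = 1000 kg/m³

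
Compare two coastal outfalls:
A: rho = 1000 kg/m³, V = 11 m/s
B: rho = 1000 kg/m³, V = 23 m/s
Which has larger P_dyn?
P_dyn(A) = 60.5 kPa, P_dyn(B) = 264.5 kPa. Answer: B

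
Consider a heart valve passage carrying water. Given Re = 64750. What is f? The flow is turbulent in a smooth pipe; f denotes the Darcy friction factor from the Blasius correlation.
Formula: f = \frac{0.316}{Re^{0.25}}
f = 0.316/64750^0.25 = 0.01981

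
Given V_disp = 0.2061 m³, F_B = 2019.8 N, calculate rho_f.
Formula: F_B = \rho_f g V_{disp}
Substituting knowns: 2019.8 = rho_f·9.81·0.2061
Solving for rho_f: rho_f = 2019.8/(9.81·0.2061) = 999 kg/m³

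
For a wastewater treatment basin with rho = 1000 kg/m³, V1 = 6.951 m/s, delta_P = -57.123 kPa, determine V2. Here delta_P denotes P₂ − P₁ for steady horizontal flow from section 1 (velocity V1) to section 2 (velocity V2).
Formula: \Delta P = \frac{1}{2} \rho (V_1^2 - V_2^2)
Substituting knowns: -57.123 = 0.5·1000·(6.951² − V2²)/1000
Solving for V2: V2 = √(6.951² − 2·(-57.123·1000)/1000) = 12.75 m/s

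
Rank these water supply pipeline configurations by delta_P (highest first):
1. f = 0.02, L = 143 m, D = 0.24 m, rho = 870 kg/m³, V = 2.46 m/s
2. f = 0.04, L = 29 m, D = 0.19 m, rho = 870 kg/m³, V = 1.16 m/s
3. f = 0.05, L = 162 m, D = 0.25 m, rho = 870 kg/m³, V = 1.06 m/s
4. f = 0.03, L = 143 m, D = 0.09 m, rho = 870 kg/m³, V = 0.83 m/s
Case 1: delta_P = 31.37 kPa
Case 2: delta_P = 3.574 kPa
Case 3: delta_P = 15.84 kPa
Case 4: delta_P = 14.28 kPa
Ranking (highest first): 1, 3, 4, 2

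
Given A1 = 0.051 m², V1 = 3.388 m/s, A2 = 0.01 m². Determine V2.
Formula: V_2 = \frac{A_1 V_1}{A_2}
V2 = 0.051·3.388/0.01 = 17.28 m/s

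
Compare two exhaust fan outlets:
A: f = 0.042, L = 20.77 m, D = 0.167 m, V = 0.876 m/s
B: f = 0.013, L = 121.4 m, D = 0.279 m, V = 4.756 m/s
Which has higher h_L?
h_L(A) = 0.2043 m, h_L(B) = 6.521 m. Answer: B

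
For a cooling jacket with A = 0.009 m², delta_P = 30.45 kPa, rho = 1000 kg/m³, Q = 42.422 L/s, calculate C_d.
Formula: Q = C_d A \sqrt{\frac{2 \Delta P}{\rho}}
Substituting knowns: 42.422 = C_d·0.009·√(2·(30.45·1000)/1000)·1000
Solving for C_d: C_d = (42.422/1000)/(0.009·√(2·(30.45·1000)/1000)) = 0.604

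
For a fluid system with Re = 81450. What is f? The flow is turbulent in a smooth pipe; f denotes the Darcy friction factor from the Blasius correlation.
Formula: f = \frac{0.316}{Re^{0.25}}
f = 0.316/81450^0.25 = 0.01871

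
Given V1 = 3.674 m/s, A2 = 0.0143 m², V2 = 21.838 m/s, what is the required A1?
Formula: V_2 = \frac{A_1 V_1}{A_2}
Substituting knowns: 21.838 = A1·3.674/0.0143
Solving for A1: A1 = 21.838·0.0143/3.674 = 0.085 m²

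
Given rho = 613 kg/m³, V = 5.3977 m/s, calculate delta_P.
Formula: V = \sqrt{\frac{2 \Delta P}{\rho}}
Substituting knowns: 5.3977 = √(2·(delta_P·1000)/613)
Solving for delta_P: delta_P = 5.3977²·613/2/1000 = 8.93 kPa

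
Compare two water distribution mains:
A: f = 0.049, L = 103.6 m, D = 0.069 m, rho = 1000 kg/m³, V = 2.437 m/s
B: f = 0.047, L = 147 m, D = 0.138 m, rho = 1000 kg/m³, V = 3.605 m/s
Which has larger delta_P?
delta_P(A) = 218.5 kPa, delta_P(B) = 325.3 kPa. Answer: B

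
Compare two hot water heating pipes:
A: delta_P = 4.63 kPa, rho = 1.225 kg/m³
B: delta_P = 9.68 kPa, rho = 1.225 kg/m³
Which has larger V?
V(A) = 86.94 m/s, V(B) = 125.7 m/s. Answer: B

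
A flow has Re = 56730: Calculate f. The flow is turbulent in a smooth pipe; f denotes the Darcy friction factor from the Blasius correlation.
Formula: f = \frac{0.316}{Re^{0.25}}
f = 0.316/56730^0.25 = 0.02048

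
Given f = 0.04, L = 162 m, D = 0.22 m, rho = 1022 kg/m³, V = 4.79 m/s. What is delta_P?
Formula: \Delta P = f \frac{L}{D} \frac{\rho V^2}{2}
delta_P = 0.04·(162/0.22)·0.5·1022·4.79²/1000 = 345.3 kPa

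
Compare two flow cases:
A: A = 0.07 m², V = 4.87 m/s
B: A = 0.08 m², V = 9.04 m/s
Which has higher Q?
Q(A) = 340.9 L/s, Q(B) = 723.2 L/s. Answer: B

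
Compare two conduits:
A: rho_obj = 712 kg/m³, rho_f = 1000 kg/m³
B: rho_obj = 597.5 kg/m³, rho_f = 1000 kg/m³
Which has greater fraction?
fraction(A) = 0.712, fraction(B) = 0.5975. Answer: A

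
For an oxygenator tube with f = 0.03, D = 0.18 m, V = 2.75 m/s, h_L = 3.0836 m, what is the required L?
Formula: h_L = f \frac{L}{D} \frac{V^2}{2g}
Substituting knowns: 3.0836 = 0.03·(L/0.18)·2.75²/(2·9.81)
Solving for L: L = 3.0836·2·9.81·0.18/(0.03·2.75²) = 48 m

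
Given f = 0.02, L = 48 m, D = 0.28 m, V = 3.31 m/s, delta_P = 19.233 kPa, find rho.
Formula: \Delta P = f \frac{L}{D} \frac{\rho V^2}{2}
Substituting knowns: 19.233 = 0.02·(48/0.28)·0.5·rho·3.31²/1000
Solving for rho: rho = (19.233·1000)/(0.02·(48/0.28)·0.5·3.31²) = 1024 kg/m³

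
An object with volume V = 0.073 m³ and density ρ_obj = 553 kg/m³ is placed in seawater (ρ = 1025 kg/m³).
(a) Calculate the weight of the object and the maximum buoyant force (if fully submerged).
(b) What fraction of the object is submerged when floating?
(a) W=rho_obj*g*V=553*9.81*0.073=396.0 N; F_B(max)=rho*g*V=1025*9.81*0.073=734.0 N
(b) Floating fraction=rho_obj/rho=553/1025=0.540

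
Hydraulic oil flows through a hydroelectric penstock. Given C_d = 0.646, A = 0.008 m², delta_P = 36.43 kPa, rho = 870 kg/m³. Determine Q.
Formula: Q = C_d A \sqrt{\frac{2 \Delta P}{\rho}}
Q = 0.646·0.008·√(2·(36.43·1000)/870)·1000 = 47.29 L/s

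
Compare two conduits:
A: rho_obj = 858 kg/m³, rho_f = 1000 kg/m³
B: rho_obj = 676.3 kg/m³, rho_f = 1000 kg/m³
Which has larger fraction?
fraction(A) = 0.858, fraction(B) = 0.6763. Answer: A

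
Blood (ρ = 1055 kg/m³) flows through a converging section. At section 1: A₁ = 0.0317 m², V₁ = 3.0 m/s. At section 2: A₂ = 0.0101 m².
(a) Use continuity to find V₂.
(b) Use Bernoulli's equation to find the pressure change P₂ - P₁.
(a) Continuity: A₁V₁=A₂V₂ -> V₂=A₁V₁/A₂=0.0317*3.0/0.0101=9.42 m/s
(b) Bernoulli: P₂-P₁=0.5*rho*(V₁^2-V₂^2)/1000=0.5*1055*(3.0^2-9.42^2)/1000=-42.06 kPa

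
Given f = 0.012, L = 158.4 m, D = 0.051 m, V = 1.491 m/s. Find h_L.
Formula: h_L = f \frac{L}{D} \frac{V^2}{2g}
h_L = 0.012·(158.4/0.051)·1.491²/(2·9.81) = 4.223 m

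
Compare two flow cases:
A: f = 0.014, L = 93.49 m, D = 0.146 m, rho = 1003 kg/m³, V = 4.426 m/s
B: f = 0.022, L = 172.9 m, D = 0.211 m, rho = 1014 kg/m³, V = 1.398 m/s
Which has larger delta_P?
delta_P(A) = 88.07 kPa, delta_P(B) = 17.86 kPa. Answer: A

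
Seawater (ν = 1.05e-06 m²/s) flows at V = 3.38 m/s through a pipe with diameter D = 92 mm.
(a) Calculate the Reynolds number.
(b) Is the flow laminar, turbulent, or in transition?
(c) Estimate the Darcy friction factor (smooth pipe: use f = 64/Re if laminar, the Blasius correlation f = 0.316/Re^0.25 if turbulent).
(a) Re = V·D/ν = 3.38·0.092/1.05e-06 = 296150
(b) Flow regime: turbulent (Re > 4000)
(c) Friction factor: f = 0.316/Re^0.25 = 0.316/296150^0.25 = 0.01355 (Blasius is strictly valid for Re ≲ 1e5; used here as the smooth-pipe estimate the problem specifies)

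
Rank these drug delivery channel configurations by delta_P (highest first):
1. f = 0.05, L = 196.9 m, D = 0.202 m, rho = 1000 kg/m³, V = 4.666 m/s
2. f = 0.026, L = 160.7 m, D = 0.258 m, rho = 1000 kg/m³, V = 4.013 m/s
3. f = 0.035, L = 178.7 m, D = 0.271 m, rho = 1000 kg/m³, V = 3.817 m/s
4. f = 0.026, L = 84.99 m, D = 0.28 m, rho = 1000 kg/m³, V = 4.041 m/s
Case 1: delta_P = 530.5 kPa
Case 2: delta_P = 130.4 kPa
Case 3: delta_P = 168.1 kPa
Case 4: delta_P = 64.44 kPa
Ranking (highest first): 1, 3, 2, 4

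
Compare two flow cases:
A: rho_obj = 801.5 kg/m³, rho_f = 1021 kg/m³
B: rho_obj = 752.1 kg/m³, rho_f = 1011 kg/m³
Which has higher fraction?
fraction(A) = 0.785, fraction(B) = 0.7439. Answer: A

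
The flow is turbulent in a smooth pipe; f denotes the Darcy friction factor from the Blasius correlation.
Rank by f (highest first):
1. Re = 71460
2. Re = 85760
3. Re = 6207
Case 1: f = 0.01933
Case 2: f = 0.01847
Case 3: f = 0.0356
Ranking (highest first): 3, 1, 2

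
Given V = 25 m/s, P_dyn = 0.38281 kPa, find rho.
Formula: P_{dyn} = \frac{1}{2} \rho V^2
Substituting knowns: 0.38281 = 0.5·rho·25²/1000
Solving for rho: rho = 2·(0.38281·1000)/25² = 1.225 kg/m³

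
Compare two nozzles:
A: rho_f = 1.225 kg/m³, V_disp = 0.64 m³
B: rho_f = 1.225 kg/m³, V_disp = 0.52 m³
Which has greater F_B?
F_B(A) = 7.691 N, F_B(B) = 6.249 N. Answer: A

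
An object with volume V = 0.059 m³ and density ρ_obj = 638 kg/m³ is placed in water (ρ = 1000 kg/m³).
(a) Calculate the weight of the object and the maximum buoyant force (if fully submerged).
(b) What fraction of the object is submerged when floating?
(a) W=rho_obj*g*V=638*9.81*0.059=369.3 N; F_B(max)=rho*g*V=1000*9.81*0.059=578.8 N
(b) Floating fraction=rho_obj/rho=638/1000=0.638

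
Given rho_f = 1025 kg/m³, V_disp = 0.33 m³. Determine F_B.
Formula: F_B = \rho_f g V_{disp}
F_B = 1025·9.81·0.33 = 3318 N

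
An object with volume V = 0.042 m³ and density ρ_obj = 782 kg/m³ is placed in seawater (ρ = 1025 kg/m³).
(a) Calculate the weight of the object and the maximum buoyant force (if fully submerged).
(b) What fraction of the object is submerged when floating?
(a) W=rho_obj*g*V=782*9.81*0.042=322.2 N; F_B(max)=rho*g*V=1025*9.81*0.042=422.3 N
(b) Floating fraction=rho_obj/rho=782/1025=0.763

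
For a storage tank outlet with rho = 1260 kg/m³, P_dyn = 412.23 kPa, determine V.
Formula: P_{dyn} = \frac{1}{2} \rho V^2
Substituting knowns: 412.23 = 0.5·1260·V²/1000
Solving for V: V = √(2·(412.23·1000)/1260) = 25.58 m/s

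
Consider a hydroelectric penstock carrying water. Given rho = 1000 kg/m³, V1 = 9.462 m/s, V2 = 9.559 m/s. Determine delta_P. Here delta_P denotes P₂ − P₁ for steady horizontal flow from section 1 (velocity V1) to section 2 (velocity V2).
Formula: \Delta P = \frac{1}{2} \rho (V_1^2 - V_2^2)
delta_P = 0.5·1000·(9.462² − 9.559²)/1000 = -0.9225 kPa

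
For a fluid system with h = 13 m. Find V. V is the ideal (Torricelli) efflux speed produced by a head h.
Formula: V = \sqrt{2 g h}
V = √(2·9.81·13) = 15.97 m/s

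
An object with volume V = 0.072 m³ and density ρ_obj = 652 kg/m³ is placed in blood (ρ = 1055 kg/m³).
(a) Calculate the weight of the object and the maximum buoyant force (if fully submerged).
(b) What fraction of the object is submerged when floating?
(a) W=rho_obj*g*V=652*9.81*0.072=460.5 N; F_B(max)=rho*g*V=1055*9.81*0.072=745.2 N
(b) Floating fraction=rho_obj/rho=652/1055=0.618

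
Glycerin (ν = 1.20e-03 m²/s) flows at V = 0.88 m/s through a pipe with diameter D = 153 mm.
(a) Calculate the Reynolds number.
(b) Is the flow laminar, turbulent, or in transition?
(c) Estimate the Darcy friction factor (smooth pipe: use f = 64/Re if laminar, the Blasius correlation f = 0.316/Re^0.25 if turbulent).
(a) Re = V·D/ν = 0.88·0.153/1.20e-03 = 112.2
(b) Flow regime: laminar (Re < 2300)
(c) Friction factor: f = 64/Re = 64/112.2 = 0.5704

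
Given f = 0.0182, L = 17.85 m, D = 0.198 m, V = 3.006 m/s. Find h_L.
Formula: h_L = f \frac{L}{D} \frac{V^2}{2g}
h_L = 0.0182·(17.85/0.198)·3.006²/(2·9.81) = 0.7557 m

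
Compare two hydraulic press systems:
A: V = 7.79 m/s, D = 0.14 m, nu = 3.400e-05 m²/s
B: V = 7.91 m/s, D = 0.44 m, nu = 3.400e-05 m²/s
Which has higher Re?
Re(A) = 32076, Re(B) = 102365. Answer: B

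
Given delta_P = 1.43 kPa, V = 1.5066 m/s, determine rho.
Formula: V = \sqrt{\frac{2 \Delta P}{\rho}}
Substituting knowns: 1.5066 = √(2·(1.43·1000)/rho)
Solving for rho: rho = 2·(1.43·1000)/1.5066² = 1260 kg/m³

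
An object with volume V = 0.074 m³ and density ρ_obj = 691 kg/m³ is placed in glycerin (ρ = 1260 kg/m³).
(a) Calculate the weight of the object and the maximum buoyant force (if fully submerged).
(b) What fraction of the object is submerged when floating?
(a) W=rho_obj*g*V=691*9.81*0.074=501.6 N; F_B(max)=rho*g*V=1260*9.81*0.074=914.7 N
(b) Floating fraction=rho_obj/rho=691/1260=0.548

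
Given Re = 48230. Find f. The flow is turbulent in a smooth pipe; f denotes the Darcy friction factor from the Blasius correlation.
Formula: f = \frac{0.316}{Re^{0.25}}
f = 0.316/48230^0.25 = 0.02132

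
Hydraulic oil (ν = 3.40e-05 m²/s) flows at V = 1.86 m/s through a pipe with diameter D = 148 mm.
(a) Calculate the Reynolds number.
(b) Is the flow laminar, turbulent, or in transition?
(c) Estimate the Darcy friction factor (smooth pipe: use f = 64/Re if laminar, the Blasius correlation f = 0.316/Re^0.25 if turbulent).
(a) Re = V·D/ν = 1.86·0.148/3.40e-05 = 8096.5
(b) Flow regime: turbulent (Re > 4000)
(c) Friction factor: f = 0.316/Re^0.25 = 0.316/8096.5^0.25 = 0.03331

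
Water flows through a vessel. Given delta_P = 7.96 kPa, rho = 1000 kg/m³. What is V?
Formula: V = \sqrt{\frac{2 \Delta P}{\rho}}
V = √(2·(7.96·1000)/1000) = 3.99 m/s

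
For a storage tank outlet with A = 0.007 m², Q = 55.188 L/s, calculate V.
Formula: Q = A V
Substituting knowns: 55.188 = 0.007·V·1000
Solving for V: V = (55.188/1000)/0.007 = 7.884 m/s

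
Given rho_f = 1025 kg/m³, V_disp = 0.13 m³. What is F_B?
Formula: F_B = \rho_f g V_{disp}
F_B = 1025·9.81·0.13 = 1307 N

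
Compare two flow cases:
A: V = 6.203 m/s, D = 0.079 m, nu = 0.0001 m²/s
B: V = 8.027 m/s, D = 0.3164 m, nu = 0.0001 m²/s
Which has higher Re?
Re(A) = 4900, Re(B) = 25397. Answer: B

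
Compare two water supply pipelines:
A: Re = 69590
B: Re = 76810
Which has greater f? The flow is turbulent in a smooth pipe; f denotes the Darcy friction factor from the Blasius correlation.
f(A) = 0.01946, f(B) = 0.01898. Answer: A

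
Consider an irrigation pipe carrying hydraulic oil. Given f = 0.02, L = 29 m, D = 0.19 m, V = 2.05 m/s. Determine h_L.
Formula: h_L = f \frac{L}{D} \frac{V^2}{2g}
h_L = 0.02·(29/0.19)·2.05²/(2·9.81) = 0.6539 m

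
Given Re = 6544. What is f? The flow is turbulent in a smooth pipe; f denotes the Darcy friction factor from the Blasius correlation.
Formula: f = \frac{0.316}{Re^{0.25}}
f = 0.316/6544^0.25 = 0.03513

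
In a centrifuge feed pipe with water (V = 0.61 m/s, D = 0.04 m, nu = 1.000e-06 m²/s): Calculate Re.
Formula: Re = \frac{V D}{\nu}
Re = 0.61·0.04/1.000e-06 = 24400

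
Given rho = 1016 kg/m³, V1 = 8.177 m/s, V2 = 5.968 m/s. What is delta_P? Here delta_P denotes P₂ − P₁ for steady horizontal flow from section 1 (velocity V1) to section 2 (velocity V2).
Formula: \Delta P = \frac{1}{2} \rho (V_1^2 - V_2^2)
delta_P = 0.5·1016·(8.177² − 5.968²)/1000 = 15.87 kPa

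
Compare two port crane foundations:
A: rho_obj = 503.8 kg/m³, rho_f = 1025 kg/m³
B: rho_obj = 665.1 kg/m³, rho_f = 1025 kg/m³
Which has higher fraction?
fraction(A) = 0.4915, fraction(B) = 0.6489. Answer: B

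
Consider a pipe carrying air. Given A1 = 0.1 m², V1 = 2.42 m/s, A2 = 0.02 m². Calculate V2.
Formula: V_2 = \frac{A_1 V_1}{A_2}
V2 = 0.1·2.42/0.02 = 12.1 m/s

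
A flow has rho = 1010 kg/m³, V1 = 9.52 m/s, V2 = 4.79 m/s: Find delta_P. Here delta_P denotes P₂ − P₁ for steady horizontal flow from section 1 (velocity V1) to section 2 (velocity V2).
Formula: \Delta P = \frac{1}{2} \rho (V_1^2 - V_2^2)
delta_P = 0.5·1010·(9.52² − 4.79²)/1000 = 34.18 kPa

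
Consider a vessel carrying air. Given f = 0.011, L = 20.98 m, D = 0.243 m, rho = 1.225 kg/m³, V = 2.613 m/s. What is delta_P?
Formula: \Delta P = f \frac{L}{D} \frac{\rho V^2}{2}
delta_P = 0.011·(20.98/0.243)·0.5·1.225·2.613²/1000 = 0.003972 kPa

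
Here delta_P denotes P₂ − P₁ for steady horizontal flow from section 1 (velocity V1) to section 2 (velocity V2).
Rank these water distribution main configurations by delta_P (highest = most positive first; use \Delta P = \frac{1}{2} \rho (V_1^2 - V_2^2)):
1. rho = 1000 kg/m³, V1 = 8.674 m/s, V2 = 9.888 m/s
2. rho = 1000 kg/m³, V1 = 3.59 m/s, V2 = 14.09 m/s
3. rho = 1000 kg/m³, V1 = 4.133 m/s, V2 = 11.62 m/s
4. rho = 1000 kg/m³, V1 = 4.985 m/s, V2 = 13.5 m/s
Case 1: delta_P = -11.27 kPa
Case 2: delta_P = -92.82 kPa
Case 3: delta_P = -58.97 kPa
Case 4: delta_P = -78.7 kPa
Ranking (highest first): 1, 3, 4, 2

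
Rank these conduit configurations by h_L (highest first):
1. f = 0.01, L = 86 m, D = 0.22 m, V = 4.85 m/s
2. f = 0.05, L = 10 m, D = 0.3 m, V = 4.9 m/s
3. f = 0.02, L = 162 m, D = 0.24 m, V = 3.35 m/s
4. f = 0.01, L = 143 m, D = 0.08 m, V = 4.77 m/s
Case 1: h_L = 4.687 m
Case 2: h_L = 2.04 m
Case 3: h_L = 7.722 m
Case 4: h_L = 20.73 m
Ranking (highest first): 4, 3, 1, 2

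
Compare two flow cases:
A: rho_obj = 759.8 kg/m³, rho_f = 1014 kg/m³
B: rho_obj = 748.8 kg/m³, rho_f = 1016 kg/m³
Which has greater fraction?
fraction(A) = 0.7493, fraction(B) = 0.737. Answer: A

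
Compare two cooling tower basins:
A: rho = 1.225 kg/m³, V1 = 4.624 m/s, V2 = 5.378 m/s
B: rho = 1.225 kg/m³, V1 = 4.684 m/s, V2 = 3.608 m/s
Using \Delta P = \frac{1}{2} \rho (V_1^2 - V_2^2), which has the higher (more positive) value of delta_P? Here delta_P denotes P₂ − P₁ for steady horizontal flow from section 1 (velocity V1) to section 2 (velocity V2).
delta_P(A) = -0.004619 kPa, delta_P(B) = 0.005465 kPa. Answer: B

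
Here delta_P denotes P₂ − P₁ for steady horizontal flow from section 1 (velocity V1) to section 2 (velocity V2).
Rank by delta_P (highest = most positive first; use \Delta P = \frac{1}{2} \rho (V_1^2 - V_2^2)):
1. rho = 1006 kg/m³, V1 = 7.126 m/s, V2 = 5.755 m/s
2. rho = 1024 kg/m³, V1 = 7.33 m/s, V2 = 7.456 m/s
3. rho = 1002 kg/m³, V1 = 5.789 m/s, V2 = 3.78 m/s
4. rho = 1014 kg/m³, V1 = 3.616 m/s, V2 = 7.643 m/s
Case 1: delta_P = 8.883 kPa
Case 2: delta_P = -0.9539 kPa
Case 3: delta_P = 9.631 kPa
Case 4: delta_P = -22.99 kPa
Ranking (highest first): 3, 1, 2, 4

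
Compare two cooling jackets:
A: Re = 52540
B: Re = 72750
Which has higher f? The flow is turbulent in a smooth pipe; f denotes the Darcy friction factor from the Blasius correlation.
f(A) = 0.02087, f(B) = 0.01924. Answer: A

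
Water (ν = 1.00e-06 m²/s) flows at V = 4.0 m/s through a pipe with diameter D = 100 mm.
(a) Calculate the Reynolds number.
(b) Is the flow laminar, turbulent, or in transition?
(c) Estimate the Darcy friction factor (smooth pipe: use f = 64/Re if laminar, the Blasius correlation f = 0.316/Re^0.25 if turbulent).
(a) Re = V·D/ν = 4.0·0.1/1.00e-06 = 400000
(b) Flow regime: turbulent (Re > 4000)
(c) Friction factor: f = 0.316/Re^0.25 = 0.316/400000^0.25 = 0.01257 (Blasius is strictly valid for Re ≲ 1e5; used here as the smooth-pipe estimate the problem specifies)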